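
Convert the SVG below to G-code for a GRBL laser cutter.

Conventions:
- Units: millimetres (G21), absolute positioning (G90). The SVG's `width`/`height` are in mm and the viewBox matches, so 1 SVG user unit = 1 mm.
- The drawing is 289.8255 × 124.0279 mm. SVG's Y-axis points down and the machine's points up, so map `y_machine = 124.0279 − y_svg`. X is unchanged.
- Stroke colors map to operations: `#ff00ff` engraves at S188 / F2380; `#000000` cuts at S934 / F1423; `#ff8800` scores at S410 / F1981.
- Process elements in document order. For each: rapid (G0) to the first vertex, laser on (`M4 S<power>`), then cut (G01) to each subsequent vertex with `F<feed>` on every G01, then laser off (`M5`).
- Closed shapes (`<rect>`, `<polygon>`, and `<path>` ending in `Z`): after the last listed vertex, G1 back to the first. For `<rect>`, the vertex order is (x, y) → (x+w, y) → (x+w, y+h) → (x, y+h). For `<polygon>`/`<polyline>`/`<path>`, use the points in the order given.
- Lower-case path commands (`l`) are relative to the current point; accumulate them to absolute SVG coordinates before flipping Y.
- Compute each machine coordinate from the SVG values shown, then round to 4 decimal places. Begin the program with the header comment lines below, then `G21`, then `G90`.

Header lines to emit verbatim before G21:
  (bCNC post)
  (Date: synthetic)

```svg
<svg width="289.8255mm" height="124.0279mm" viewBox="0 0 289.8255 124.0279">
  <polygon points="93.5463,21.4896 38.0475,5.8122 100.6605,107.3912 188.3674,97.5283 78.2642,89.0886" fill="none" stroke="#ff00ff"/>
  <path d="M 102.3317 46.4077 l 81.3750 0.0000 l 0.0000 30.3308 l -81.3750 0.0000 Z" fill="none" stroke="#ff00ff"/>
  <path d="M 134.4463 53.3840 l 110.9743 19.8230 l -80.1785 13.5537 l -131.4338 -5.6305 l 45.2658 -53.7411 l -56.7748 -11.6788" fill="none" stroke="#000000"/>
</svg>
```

Since the viewBox matches the mm dimensions, user units are millimetres directly. The only transform is the Y-flip y_m = 124.0279 − y_svg.

Shape 1 is a closed polygon drawn with `<polygon>`. Its stroke #ff00ff means engrave at S188, F2380. After flipping Y the toolpath is (93.5463,102.5383) → (38.0475,118.2157) → (100.6605,16.6367) → (188.3674,26.4996) → (78.2642,34.9393) → (93.5463,102.5383), returning to the start.

Shape 2 is a rectangle drawn with `<path>`. Its stroke #ff00ff means engrave at S188, F2380. After flipping Y the toolpath is (102.3317,77.6202) → (183.7067,77.6202) → (183.7067,47.2894) → (102.3317,47.2894) → (102.3317,77.6202), returning to the start.

Shape 3 is a open polyline drawn with `<path>`. Its stroke #000000 means cut at S934, F1423. After flipping Y the toolpath is (134.4463,70.6439) → (245.4206,50.8209) → (165.2421,37.2672) → (33.8083,42.8977) → (79.0741,96.6388) → (22.2993,108.3176).

(bCNC post)
(Date: synthetic)
G21
G90
G0 X93.5463 Y102.5383
M4 S188
G01 X38.0475 Y118.2157 F2380
G01 X100.6605 Y16.6367 F2380
G01 X188.3674 Y26.4996 F2380
G01 X78.2642 Y34.9393 F2380
G01 X93.5463 Y102.5383 F2380
M5
G0 X102.3317 Y77.6202
M4 S188
G01 X183.7067 Y77.6202 F2380
G01 X183.7067 Y47.2894 F2380
G01 X102.3317 Y47.2894 F2380
G01 X102.3317 Y77.6202 F2380
M5
G0 X134.4463 Y70.6439
M4 S934
G01 X245.4206 Y50.8209 F1423
G01 X165.2421 Y37.2672 F1423
G01 X33.8083 Y42.8977 F1423
G01 X79.0741 Y96.6388 F1423
G01 X22.2993 Y108.3176 F1423
M5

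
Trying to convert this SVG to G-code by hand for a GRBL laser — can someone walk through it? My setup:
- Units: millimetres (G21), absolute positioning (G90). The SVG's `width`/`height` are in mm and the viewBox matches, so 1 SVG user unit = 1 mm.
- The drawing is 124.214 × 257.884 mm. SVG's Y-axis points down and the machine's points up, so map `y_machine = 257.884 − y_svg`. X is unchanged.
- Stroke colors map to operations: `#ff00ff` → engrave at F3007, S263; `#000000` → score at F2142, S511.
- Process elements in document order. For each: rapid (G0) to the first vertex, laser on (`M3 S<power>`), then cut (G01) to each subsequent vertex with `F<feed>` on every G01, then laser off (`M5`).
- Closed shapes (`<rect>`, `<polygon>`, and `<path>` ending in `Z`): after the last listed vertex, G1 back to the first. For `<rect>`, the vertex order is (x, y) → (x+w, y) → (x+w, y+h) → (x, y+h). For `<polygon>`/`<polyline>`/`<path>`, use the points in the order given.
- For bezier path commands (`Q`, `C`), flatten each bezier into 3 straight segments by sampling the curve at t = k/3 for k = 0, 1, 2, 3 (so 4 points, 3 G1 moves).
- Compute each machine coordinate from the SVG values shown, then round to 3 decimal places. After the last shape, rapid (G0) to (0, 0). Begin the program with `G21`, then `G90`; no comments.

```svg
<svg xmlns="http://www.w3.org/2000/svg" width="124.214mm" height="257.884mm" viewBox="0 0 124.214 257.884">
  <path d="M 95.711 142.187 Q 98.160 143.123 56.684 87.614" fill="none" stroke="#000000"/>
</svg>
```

G21
G90
G0 X95.711 Y115.697
M3 S511
G01 X92.463 Y121.345 F2142
G01 X79.454 Y139.536 F2142
G01 X56.684 Y170.270 F2142
M5
G0 X0.000 Y0.000

viewBox `0 0 124.214 257.884` with mm width/height → 1 unit = 1 mm. Flip: y_m = 257.884 − y_svg.

**Shape 1** — `<path>` quadratic bezier, stroke `#000000` → score (S511, F2142). Control points (SVG): P0=(95.711,142.187), P1=(98.160,143.123), P2=(56.684,87.614); sampled at t=k/3. Machine vertices: (95.711,115.697) → (92.463,121.345) → (79.454,139.536) → (56.684,170.270). Open path.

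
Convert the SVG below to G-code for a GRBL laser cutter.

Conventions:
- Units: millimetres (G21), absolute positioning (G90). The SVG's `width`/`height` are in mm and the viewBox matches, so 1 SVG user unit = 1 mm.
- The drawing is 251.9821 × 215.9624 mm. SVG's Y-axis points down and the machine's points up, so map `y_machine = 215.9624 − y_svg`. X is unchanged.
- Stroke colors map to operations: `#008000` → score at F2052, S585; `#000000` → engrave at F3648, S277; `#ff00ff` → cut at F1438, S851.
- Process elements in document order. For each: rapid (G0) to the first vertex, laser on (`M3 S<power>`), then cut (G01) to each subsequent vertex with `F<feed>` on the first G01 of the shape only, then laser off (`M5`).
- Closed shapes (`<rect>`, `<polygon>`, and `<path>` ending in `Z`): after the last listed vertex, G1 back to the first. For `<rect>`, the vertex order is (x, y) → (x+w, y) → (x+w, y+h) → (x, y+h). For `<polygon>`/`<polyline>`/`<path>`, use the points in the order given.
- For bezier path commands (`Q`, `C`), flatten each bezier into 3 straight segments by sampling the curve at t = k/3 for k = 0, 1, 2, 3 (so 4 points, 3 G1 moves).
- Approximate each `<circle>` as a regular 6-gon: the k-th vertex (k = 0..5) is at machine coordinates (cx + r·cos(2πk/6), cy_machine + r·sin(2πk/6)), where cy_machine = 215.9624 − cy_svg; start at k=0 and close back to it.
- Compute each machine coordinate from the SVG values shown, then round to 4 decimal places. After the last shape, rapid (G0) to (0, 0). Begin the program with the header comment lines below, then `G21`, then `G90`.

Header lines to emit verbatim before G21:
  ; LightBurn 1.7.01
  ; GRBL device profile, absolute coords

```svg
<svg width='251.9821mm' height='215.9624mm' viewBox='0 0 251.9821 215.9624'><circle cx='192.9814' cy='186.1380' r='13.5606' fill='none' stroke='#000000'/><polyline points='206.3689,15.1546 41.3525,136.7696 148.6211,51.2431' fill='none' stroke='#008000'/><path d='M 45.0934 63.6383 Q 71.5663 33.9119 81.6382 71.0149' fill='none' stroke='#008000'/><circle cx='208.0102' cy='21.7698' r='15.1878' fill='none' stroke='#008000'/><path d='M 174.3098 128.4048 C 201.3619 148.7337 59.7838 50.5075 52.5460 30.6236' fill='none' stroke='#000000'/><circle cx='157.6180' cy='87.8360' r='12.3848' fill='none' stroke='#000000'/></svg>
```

; LightBurn 1.7.01
; GRBL device profile, absolute coords
G21
G90
G0 X206.5420 Y29.8244
M3 S277
G01 X199.7617 Y41.5682 F3648
G01 X186.2011 Y41.5682
G01 X179.4208 Y29.8244
G01 X186.2011 Y18.0806
G01 X199.7617 Y18.0806
G01 X206.5420 Y29.8244
M5
G0 X206.3689 Y200.8078
M3 S585
G01 X41.3525 Y79.1928 F2052
G01 X148.6211 Y164.7193
M5
G0 X45.0934 Y152.3241
M3 S585
G01 X60.9197 Y164.7162 F2052
G01 X73.1013 Y162.2573
G01 X81.6382 Y144.9475
M5
G0 X223.1980 Y194.1926
M3 S585
G01 X215.6041 Y207.3456 F2052
G01 X200.4163 Y207.3456
G01 X192.8224 Y194.1926
G01 X200.4163 Y181.0396
G01 X215.6041 Y181.0396
G01 X223.1980 Y194.1926
M5
G0 X174.3098 Y87.5576
M3 S277
G01 X156.3730 Y99.4546 F3648
G01 X93.3428 Y146.6333
G01 X52.5460 Y185.3388
M5
G0 X170.0028 Y128.1264
M3 S277
G01 X163.8104 Y138.8520 F3648
G01 X151.4256 Y138.8520
G01 X145.2332 Y128.1264
G01 X151.4256 Y117.4008
G01 X163.8104 Y117.4008
G01 X170.0028 Y128.1264
M5
G0 X0.0000 Y0.0000

1 u = 1 mm; y_m = 215.9624 − y.

[1] `<circle>` circle, #000000→engrave S277 F3648: (206.5420,29.8244) → (199.7617,41.5682) → (186.2011,41.5682) → (179.4208,29.8244) → (186.2011,18.0806) → (199.7617,18.0806) → (206.5420,29.8244) (closed)

[2] `<polyline>` open polyline, #008000→score S585 F2052: (206.3689,200.8078) → (41.3525,79.1928) → (148.6211,164.7193)

[3] `<path>` quadratic bezier, #008000→score S585 F2052: (45.0934,152.3241) → (60.9197,164.7162) → (73.1013,162.2573) → (81.6382,144.9475)

[4] `<circle>` circle, #008000→score S585 F2052: (223.1980,194.1926) → (215.6041,207.3456) → (200.4163,207.3456) → (192.8224,194.1926) → (200.4163,181.0396) → (215.6041,181.0396) → (223.1980,194.1926) (closed)

[5] `<path>` cubic bezier, #000000→engrave S277 F3648: (174.3098,87.5576) → (156.3730,99.4546) → (93.3428,146.6333) → (52.5460,185.3388)

[6] `<circle>` circle, #000000→engrave S277 F3648: (170.0028,128.1264) → (163.8104,138.8520) → (151.4256,138.8520) → (145.2332,128.1264) → (151.4256,117.4008) → (163.8104,117.4008) → (170.0028,128.1264) (closed)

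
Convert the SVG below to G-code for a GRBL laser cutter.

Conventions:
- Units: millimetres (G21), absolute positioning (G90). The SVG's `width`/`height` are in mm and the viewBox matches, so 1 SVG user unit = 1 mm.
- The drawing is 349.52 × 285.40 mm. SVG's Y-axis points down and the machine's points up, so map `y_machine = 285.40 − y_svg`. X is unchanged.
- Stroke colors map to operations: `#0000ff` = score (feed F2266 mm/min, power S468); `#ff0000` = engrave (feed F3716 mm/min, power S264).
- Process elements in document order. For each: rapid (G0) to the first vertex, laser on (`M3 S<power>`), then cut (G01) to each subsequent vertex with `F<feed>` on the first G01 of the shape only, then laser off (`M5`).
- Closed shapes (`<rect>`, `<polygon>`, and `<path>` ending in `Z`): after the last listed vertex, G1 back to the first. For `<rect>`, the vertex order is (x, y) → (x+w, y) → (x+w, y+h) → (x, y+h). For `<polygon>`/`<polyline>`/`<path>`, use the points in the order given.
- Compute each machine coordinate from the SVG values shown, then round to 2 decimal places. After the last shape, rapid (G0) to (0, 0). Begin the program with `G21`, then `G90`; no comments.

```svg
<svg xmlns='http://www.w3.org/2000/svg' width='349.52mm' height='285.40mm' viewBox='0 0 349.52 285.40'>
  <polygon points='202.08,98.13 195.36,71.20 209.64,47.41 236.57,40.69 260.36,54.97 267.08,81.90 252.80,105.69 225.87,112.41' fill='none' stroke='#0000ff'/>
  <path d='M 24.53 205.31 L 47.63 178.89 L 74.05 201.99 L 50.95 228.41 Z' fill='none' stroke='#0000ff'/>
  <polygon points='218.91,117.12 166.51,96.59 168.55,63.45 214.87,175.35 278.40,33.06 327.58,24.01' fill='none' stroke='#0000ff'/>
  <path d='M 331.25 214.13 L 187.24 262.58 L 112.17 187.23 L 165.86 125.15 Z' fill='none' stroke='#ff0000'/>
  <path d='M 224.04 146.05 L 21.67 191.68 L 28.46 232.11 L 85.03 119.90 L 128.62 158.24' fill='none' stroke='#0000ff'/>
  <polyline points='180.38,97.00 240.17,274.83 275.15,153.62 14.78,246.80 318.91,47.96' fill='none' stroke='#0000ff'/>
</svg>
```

Since the viewBox matches the mm dimensions, user units are millimetres directly. The only transform is the Y-flip y_m = 285.40 − y_svg.

Shape 1 is a regular polygon drawn with `<polygon>`. Its stroke #0000ff means score at S468, F2266. After flipping Y the toolpath is (202.08,187.27) → (195.36,214.20) → (209.64,237.99) → (236.57,244.71) → (260.36,230.43) → (267.08,203.50) → (252.80,179.71) → (225.87,172.99) → (202.08,187.27), returning to the start.

Shape 2 is a regular polygon drawn with `<path>`. Its stroke #0000ff means score at S468, F2266. After flipping Y the toolpath is (24.53,80.09) → (47.63,106.51) → (74.05,83.41) → (50.95,56.99) → (24.53,80.09), returning to the start.

Shape 3 is a closed polygon drawn with `<polygon>`. Its stroke #0000ff means score at S468, F2266. After flipping Y the toolpath is (218.91,168.28) → (166.51,188.81) → (168.55,221.95) → (214.87,110.05) → (278.40,252.34) → (327.58,261.39) → (218.91,168.28), returning to the start.

Shape 4 is a closed polygon drawn with `<path>`. Its stroke #ff0000 means engrave at S264, F3716. After flipping Y the toolpath is (331.25,71.27) → (187.24,22.82) → (112.17,98.17) → (165.86,160.25) → (331.25,71.27), returning to the start.

Shape 5 is a open polyline drawn with `<path>`. Its stroke #0000ff means score at S468, F2266. After flipping Y the toolpath is (224.04,139.35) → (21.67,93.72) → (28.46,53.29) → (85.03,165.50) → (128.62,127.16).

Shape 6 is a open polyline drawn with `<polyline>`. Its stroke #0000ff means score at S468, F2266. After flipping Y the toolpath is (180.38,188.40) → (240.17,10.57) → (275.15,131.78) → (14.78,38.60) → (318.91,237.44).

G21
G90
G0 X202.08 Y187.27
M3 S468
G01 X195.36 Y214.20 F2266
G01 X209.64 Y237.99
G01 X236.57 Y244.71
G01 X260.36 Y230.43
G01 X267.08 Y203.50
G01 X252.80 Y179.71
G01 X225.87 Y172.99
G01 X202.08 Y187.27
M5
G0 X24.53 Y80.09
M3 S468
G01 X47.63 Y106.51 F2266
G01 X74.05 Y83.41
G01 X50.95 Y56.99
G01 X24.53 Y80.09
M5
G0 X218.91 Y168.28
M3 S468
G01 X166.51 Y188.81 F2266
G01 X168.55 Y221.95
G01 X214.87 Y110.05
G01 X278.40 Y252.34
G01 X327.58 Y261.39
G01 X218.91 Y168.28
M5
G0 X331.25 Y71.27
M3 S264
G01 X187.24 Y22.82 F3716
G01 X112.17 Y98.17
G01 X165.86 Y160.25
G01 X331.25 Y71.27
M5
G0 X224.04 Y139.35
M3 S468
G01 X21.67 Y93.72 F2266
G01 X28.46 Y53.29
G01 X85.03 Y165.50
G01 X128.62 Y127.16
M5
G0 X180.38 Y188.40
M3 S468
G01 X240.17 Y10.57 F2266
G01 X275.15 Y131.78
G01 X14.78 Y38.60
G01 X318.91 Y237.44
M5
G0 X0.00 Y0.00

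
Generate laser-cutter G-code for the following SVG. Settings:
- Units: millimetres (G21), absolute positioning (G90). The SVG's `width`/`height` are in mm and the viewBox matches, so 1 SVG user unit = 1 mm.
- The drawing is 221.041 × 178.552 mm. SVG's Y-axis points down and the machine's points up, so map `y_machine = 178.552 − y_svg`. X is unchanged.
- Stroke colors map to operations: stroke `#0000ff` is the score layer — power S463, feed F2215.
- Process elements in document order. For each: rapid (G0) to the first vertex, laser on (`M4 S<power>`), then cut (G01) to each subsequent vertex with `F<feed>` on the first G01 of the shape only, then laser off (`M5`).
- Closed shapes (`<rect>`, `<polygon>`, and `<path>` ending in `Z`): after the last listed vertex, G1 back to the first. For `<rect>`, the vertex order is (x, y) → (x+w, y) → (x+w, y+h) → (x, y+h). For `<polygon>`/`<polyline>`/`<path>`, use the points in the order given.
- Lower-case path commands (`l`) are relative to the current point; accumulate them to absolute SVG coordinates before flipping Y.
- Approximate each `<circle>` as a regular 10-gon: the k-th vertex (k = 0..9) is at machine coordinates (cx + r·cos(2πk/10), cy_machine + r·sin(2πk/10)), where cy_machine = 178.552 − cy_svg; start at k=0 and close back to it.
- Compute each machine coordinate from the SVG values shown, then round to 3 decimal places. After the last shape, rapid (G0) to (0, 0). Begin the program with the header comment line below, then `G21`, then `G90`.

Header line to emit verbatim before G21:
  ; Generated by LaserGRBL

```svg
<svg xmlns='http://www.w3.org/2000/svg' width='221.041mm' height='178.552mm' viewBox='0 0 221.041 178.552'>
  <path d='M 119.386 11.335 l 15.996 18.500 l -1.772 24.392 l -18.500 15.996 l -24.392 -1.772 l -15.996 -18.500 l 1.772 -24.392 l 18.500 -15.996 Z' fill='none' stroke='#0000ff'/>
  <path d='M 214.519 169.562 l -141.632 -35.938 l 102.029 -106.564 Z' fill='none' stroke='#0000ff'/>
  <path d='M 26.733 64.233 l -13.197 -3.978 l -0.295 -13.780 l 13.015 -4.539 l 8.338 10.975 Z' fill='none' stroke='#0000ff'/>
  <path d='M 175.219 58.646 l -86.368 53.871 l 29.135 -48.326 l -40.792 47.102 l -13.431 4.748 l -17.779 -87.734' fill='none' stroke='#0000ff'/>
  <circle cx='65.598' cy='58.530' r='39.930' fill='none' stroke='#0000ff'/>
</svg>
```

; Generated by LaserGRBL
G21
G90
G0 X119.386 Y167.217
M4 S463
G01 X135.382 Y148.717 F2215
G01 X133.610 Y124.325
G01 X115.110 Y108.329
G01 X90.718 Y110.101
G01 X74.722 Y128.601
G01 X76.494 Y152.993
G01 X94.994 Y168.989
G01 X119.386 Y167.217
M5
G0 X214.519 Y8.990
M4 S463
G01 X72.887 Y44.928 F2215
G01 X174.916 Y151.492
G01 X214.519 Y8.990
M5
G0 X26.733 Y114.319
M4 S463
G01 X13.536 Y118.297 F2215
G01 X13.241 Y132.077
G01 X26.256 Y136.616
G01 X34.594 Y125.641
G01 X26.733 Y114.319
M5
G0 X175.219 Y119.906
M4 S463
G01 X88.851 Y66.035 F2215
G01 X117.986 Y114.361
G01 X77.194 Y67.259
G01 X63.763 Y62.511
G01 X45.984 Y150.245
M5
G0 X105.528 Y120.022
M4 S463
G01 X97.902 Y143.492 F2215
G01 X77.937 Y157.998
G01 X53.259 Y157.998
G01 X33.294 Y143.492
G01 X25.668 Y120.022
G01 X33.294 Y96.552
G01 X53.259 Y82.046
G01 X77.937 Y82.046
G01 X97.902 Y96.552
G01 X105.528 Y120.022
M5
G0 X0.000 Y0.000

viewBox `0 0 221.041 178.552` with mm width/height → 1 unit = 1 mm. Flip: y_m = 178.552 − y_svg.

**Shape 1** — `<path>` regular polygon, stroke `#0000ff` → score (S463, F2215). Machine vertices: (119.386,167.217) → (135.382,148.717) → (133.610,124.325) → (115.110,108.329) → (90.718,110.101) → (74.722,128.601) → (76.494,152.993) → (94.994,168.989) → (119.386,167.217). Closed: final G1 returns to the first vertex.

**Shape 2** — `<path>` closed polygon, stroke `#0000ff` → score (S463, F2215). Machine vertices: (214.519,8.990) → (72.887,44.928) → (174.916,151.492) → (214.519,8.990). Closed: final G1 returns to the first vertex.

**Shape 3** — `<path>` regular polygon, stroke `#0000ff` → score (S463, F2215). Machine vertices: (26.733,114.319) → (13.536,118.297) → (13.241,132.077) → (26.256,136.616) → (34.594,125.641) → (26.733,114.319). Closed: final G1 returns to the first vertex.

**Shape 4** — `<path>` open polyline, stroke `#0000ff` → score (S463, F2215). Machine vertices: (175.219,119.906) → (88.851,66.035) → (117.986,114.361) → (77.194,67.259) → (63.763,62.511) → (45.984,150.245). Open path.

**Shape 5** — `<circle>` circle, stroke `#0000ff` → score (S463, F2215). Machine vertices: (105.528,120.022) → (97.902,143.492) → (77.937,157.998) → (53.259,157.998) → (33.294,143.492) → (25.668,120.022) → (33.294,96.552) → (53.259,82.046) → (77.937,82.046) → (97.902,96.552) → (105.528,120.022). Closed: final G1 returns to the first vertex.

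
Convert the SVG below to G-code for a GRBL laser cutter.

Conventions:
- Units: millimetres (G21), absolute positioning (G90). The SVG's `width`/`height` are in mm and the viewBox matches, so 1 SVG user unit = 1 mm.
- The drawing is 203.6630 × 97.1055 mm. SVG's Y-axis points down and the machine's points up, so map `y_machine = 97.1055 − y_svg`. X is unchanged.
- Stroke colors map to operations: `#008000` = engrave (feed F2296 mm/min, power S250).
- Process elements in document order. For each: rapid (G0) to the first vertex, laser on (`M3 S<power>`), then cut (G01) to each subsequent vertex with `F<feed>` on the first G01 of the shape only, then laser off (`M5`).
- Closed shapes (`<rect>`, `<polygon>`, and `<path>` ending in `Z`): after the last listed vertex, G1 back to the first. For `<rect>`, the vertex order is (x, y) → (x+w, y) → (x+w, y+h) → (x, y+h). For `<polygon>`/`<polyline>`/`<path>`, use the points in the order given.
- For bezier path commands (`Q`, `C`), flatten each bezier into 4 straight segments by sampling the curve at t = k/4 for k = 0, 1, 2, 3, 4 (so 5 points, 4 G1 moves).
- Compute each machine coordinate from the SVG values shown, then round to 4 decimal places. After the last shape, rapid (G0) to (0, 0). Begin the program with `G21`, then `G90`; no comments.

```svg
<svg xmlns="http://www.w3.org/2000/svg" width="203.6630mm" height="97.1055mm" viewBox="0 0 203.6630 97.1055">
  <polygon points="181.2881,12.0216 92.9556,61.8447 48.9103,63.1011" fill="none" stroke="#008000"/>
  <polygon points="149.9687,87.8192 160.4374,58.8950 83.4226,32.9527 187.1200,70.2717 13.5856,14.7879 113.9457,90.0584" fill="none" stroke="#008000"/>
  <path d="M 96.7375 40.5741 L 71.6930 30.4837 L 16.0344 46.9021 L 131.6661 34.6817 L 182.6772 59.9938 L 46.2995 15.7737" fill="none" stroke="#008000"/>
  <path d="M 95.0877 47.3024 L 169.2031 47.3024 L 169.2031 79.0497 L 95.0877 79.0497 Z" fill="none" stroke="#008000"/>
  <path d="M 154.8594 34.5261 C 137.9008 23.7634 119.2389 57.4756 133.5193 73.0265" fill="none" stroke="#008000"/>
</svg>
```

G21
G90
G0 X181.2881 Y85.0839
M3 S250
G01 X92.9556 Y35.2608 F2296
G01 X48.9103 Y34.0044
G01 X181.2881 Y85.0839
M5
G0 X149.9687 Y9.2863
M3 S250
G01 X160.4374 Y38.2105 F2296
G01 X83.4226 Y64.1528
G01 X187.1200 Y26.8338
G01 X13.5856 Y82.3176
G01 X113.9457 Y7.0471
G01 X149.9687 Y9.2863
M5
G0 X96.7375 Y56.5314
M3 S250
G01 X71.6930 Y66.6218 F2296
G01 X16.0344 Y50.2034
G01 X131.6661 Y62.4238
G01 X182.6772 Y37.1117
G01 X46.2995 Y81.3318
M5
G0 X95.0877 Y49.8031
M3 S250
G01 X169.2031 Y49.8031 F2296
G01 X169.2031 Y18.0558
G01 X95.0877 Y18.0558
G01 X95.0877 Y49.8031
M5
G0 X154.8594 Y62.5794
M3 S250
G01 X142.3624 Y63.2911 F2296
G01 X132.4747 Y53.1968
G01 X128.4443 Y38.1687
G01 X133.5193 Y24.0790
M5
G0 X0.0000 Y0.0000

Since the viewBox matches the mm dimensions, user units are millimetres directly. The only transform is the Y-flip y_m = 97.1055 − y_svg.

Shape 1 is a closed polygon drawn with `<polygon>`. Its stroke #008000 means engrave at S250, F2296. After flipping Y the toolpath is (181.2881,85.0839) → (92.9556,35.2608) → (48.9103,34.0044) → (181.2881,85.0839), returning to the start.

Shape 2 is a closed polygon drawn with `<polygon>`. Its stroke #008000 means engrave at S250, F2296. After flipping Y the toolpath is (149.9687,9.2863) → (160.4374,38.2105) → (83.4226,64.1528) → (187.1200,26.8338) → (13.5856,82.3176) → (113.9457,7.0471) → (149.9687,9.2863), returning to the start.

Shape 3 is a open polyline drawn with `<path>`. Its stroke #008000 means engrave at S250, F2296. After flipping Y the toolpath is (96.7375,56.5314) → (71.6930,66.6218) → (16.0344,50.2034) → (131.6661,62.4238) → (182.6772,37.1117) → (46.2995,81.3318).

Shape 4 is a rectangle drawn with `<path>`. Its stroke #008000 means engrave at S250, F2296. After flipping Y the toolpath is (95.0877,49.8031) → (169.2031,49.8031) → (169.2031,18.0558) → (95.0877,18.0558) → (95.0877,49.8031), returning to the start.

Shape 5 is a cubic bezier drawn with `<path>`. Its stroke #008000 means engrave at S250, F2296. After flipping Y the toolpath is (154.8594,62.5794) → (142.3624,63.2911) → (132.4747,53.1968) → (128.4443,38.1687) → (133.5193,24.0790).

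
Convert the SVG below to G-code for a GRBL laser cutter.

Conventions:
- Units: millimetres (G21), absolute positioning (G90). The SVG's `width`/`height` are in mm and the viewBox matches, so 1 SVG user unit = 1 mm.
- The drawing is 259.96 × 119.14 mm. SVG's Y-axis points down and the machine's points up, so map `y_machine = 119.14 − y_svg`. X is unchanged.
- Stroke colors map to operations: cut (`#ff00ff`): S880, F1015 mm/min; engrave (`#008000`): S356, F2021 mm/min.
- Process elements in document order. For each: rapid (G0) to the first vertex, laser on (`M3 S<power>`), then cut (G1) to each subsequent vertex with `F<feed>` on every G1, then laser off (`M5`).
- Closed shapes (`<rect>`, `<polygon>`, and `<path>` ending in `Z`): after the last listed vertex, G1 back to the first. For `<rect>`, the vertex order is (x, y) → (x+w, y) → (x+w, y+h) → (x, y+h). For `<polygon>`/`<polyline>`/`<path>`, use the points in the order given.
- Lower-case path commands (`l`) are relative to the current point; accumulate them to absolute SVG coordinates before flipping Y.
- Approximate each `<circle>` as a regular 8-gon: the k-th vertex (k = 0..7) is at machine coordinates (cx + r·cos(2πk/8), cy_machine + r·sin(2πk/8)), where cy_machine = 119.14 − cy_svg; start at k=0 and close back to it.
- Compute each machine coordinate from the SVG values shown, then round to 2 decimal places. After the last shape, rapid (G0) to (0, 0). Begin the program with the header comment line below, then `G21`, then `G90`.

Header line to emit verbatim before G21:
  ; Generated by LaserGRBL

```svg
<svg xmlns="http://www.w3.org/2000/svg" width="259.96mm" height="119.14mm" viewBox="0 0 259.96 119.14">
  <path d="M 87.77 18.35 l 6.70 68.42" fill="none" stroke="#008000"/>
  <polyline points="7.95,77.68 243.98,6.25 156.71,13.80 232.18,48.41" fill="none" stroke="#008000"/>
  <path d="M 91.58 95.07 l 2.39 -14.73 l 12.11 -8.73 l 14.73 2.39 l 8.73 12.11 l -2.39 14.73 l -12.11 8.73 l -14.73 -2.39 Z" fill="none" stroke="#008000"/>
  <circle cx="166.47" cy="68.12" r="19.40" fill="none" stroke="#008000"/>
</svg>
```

; Generated by LaserGRBL
G21
G90
G0 X87.77 Y100.79
M3 S356
G1 X94.47 Y32.37 F2021
M5
G0 X7.95 Y41.46
M3 S356
G1 X243.98 Y112.89 F2021
G1 X156.71 Y105.34 F2021
G1 X232.18 Y70.73 F2021
M5
G0 X91.58 Y24.07
M3 S356
G1 X93.97 Y38.80 F2021
G1 X106.08 Y47.53 F2021
G1 X120.81 Y45.14 F2021
G1 X129.54 Y33.03 F2021
G1 X127.15 Y18.30 F2021
G1 X115.04 Y9.57 F2021
G1 X100.31 Y11.96 F2021
G1 X91.58 Y24.07 F2021
M5
G0 X185.87 Y51.02
M3 S356
G1 X180.19 Y64.74 F2021
G1 X166.47 Y70.42 F2021
G1 X152.75 Y64.74 F2021
G1 X147.07 Y51.02 F2021
G1 X152.75 Y37.30 F2021
G1 X166.47 Y31.62 F2021
G1 X180.19 Y37.30 F2021
G1 X185.87 Y51.02 F2021
M5
G0 X0.00 Y0.00

1 u = 1 mm; y_m = 119.14 − y.

[1] `<path>` line segment, #008000→engrave S356 F2021: (87.77,100.79) → (94.47,32.37)

[2] `<polyline>` open polyline, #008000→engrave S356 F2021: (7.95,41.46) → (243.98,112.89) → (156.71,105.34) → (232.18,70.73)

[3] `<path>` regular polygon, #008000→engrave S356 F2021: (91.58,24.07) → (93.97,38.80) → (106.08,47.53) → (120.81,45.14) → (129.54,33.03) → (127.15,18.30) → (115.04,9.57) → (100.31,11.96) → (91.58,24.07) (closed)

[4] `<circle>` circle, #008000→engrave S356 F2021: (185.87,51.02) → (180.19,64.74) → (166.47,70.42) → (152.75,64.74) → (147.07,51.02) → (152.75,37.30) → (166.47,31.62) → (180.19,37.30) → (185.87,51.02) (closed)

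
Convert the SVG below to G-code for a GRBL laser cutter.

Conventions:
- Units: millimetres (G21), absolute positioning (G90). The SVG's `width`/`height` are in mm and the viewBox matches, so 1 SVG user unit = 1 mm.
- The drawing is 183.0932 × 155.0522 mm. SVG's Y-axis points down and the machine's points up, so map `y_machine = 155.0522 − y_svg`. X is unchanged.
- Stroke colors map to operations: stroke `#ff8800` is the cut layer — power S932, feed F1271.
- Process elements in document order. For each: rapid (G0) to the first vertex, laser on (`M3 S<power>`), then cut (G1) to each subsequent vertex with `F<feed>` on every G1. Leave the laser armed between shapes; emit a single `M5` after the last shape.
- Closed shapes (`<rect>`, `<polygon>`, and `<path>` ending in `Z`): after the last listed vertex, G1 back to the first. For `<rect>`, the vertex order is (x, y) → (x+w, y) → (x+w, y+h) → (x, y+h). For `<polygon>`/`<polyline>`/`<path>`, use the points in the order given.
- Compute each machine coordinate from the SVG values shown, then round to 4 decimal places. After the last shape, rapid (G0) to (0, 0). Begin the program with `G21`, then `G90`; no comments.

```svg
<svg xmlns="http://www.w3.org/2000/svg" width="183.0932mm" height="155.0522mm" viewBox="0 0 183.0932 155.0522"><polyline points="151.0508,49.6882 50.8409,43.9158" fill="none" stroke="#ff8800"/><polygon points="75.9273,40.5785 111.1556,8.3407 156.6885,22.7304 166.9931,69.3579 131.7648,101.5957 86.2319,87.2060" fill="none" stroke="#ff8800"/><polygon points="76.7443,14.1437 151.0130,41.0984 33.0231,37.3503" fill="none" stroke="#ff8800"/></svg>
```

G21
G90
G0 X151.0508 Y105.3640
M3 S932
G1 X50.8409 Y111.1364 F1271
G0 X75.9273 Y114.4737
M3 S932
G1 X111.1556 Y146.7115 F1271
G1 X156.6885 Y132.3218 F1271
G1 X166.9931 Y85.6943 F1271
G1 X131.7648 Y53.4565 F1271
G1 X86.2319 Y67.8462 F1271
G1 X75.9273 Y114.4737 F1271
G0 X76.7443 Y140.9085
M3 S932
G1 X151.0130 Y113.9538 F1271
G1 X33.0231 Y117.7019 F1271
G1 X76.7443 Y140.9085 F1271
M5
G0 X0.0000 Y0.0000

viewBox `0 0 183.0932 155.0522` with mm width/height → 1 unit = 1 mm. Flip: y_m = 155.0522 − y_svg.

**Shape 1** — `<polyline>` line segment, stroke `#ff8800` → cut (S932, F1271). Machine vertices: (151.0508,105.3640) → (50.8409,111.1364). Open path.

**Shape 2** — `<polygon>` regular polygon, stroke `#ff8800` → cut (S932, F1271). Machine vertices: (75.9273,114.4737) → (111.1556,146.7115) → (156.6885,132.3218) → (166.9931,85.6943) → (131.7648,53.4565) → (86.2319,67.8462) → (75.9273,114.4737). Closed: final G1 returns to the first vertex.

**Shape 3** — `<polygon>` closed polygon, stroke `#ff8800` → cut (S932, F1271). Machine vertices: (76.7443,140.9085) → (151.0130,113.9538) → (33.0231,117.7019) → (76.7443,140.9085). Closed: final G1 returns to the first vertex.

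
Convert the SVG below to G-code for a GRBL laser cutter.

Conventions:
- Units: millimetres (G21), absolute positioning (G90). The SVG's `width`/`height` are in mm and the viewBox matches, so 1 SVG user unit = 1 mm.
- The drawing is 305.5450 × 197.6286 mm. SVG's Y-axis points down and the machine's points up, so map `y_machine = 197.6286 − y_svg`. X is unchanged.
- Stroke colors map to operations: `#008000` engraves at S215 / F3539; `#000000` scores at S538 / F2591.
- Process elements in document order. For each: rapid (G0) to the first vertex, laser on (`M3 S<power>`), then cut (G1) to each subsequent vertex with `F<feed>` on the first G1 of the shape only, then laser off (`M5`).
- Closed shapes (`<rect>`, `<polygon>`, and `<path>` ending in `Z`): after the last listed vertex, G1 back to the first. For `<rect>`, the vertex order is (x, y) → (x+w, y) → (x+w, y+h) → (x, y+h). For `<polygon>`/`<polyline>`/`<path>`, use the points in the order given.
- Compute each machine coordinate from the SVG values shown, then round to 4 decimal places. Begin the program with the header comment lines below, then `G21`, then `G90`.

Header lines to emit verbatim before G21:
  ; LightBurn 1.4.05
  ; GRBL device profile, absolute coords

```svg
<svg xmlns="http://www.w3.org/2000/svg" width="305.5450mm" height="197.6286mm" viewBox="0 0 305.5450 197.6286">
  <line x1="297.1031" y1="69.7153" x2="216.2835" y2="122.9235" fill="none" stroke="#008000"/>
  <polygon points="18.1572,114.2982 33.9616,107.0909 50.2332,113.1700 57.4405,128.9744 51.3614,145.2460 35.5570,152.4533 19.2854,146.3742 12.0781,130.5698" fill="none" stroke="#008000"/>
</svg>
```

; LightBurn 1.4.05
; GRBL device profile, absolute coords
G21
G90
G0 X297.1031 Y127.9133
M3 S215
G1 X216.2835 Y74.7051 F3539
M5
G0 X18.1572 Y83.3304
M3 S215
G1 X33.9616 Y90.5377 F3539
G1 X50.2332 Y84.4586
G1 X57.4405 Y68.6542
G1 X51.3614 Y52.3826
G1 X35.5570 Y45.1753
G1 X19.2854 Y51.2544
G1 X12.0781 Y67.0588
G1 X18.1572 Y83.3304
M5

1 u = 1 mm; y_m = 197.6286 − y.

[1] `<line>` line segment, #008000→engrave S215 F3539: (297.1031,127.9133) → (216.2835,74.7051)

[2] `<polygon>` regular polygon, #008000→engrave S215 F3539: (18.1572,83.3304) → (33.9616,90.5377) → (50.2332,84.4586) → (57.4405,68.6542) → (51.3614,52.3826) → (35.5570,45.1753) → (19.2854,51.2544) → (12.0781,67.0588) → (18.1572,83.3304) (closed)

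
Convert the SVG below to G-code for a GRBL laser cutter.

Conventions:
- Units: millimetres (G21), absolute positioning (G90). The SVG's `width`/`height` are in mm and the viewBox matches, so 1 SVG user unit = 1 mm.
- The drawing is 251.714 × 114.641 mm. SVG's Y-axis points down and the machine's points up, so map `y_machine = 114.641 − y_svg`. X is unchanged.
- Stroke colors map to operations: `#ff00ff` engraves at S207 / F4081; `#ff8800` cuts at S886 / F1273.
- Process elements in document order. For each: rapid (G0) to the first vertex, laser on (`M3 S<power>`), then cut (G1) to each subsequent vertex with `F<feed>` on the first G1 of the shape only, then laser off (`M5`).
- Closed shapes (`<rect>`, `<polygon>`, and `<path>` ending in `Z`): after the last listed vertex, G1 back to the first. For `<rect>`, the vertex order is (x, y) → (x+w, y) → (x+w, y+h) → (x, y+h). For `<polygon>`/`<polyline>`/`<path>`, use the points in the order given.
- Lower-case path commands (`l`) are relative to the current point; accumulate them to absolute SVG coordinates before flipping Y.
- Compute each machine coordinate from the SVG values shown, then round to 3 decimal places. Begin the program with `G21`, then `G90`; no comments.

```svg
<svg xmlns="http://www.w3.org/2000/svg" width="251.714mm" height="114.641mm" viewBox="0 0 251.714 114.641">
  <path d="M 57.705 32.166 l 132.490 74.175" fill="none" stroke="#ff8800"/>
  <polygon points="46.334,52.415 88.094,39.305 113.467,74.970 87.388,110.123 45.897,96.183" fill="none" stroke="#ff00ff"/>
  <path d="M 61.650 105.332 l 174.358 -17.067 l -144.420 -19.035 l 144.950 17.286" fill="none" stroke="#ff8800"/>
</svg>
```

G21
G90
G0 X57.705 Y82.475
M3 S886
G1 X190.195 Y8.300 F1273
M5
G0 X46.334 Y62.226
M3 S207
G1 X88.094 Y75.336 F4081
G1 X113.467 Y39.671
G1 X87.388 Y4.518
G1 X45.897 Y18.458
G1 X46.334 Y62.226
M5
G0 X61.650 Y9.309
M3 S886
G1 X236.008 Y26.376 F1273
G1 X91.588 Y45.411
G1 X236.538 Y28.125
M5

1 u = 1 mm; y_m = 114.641 − y.

[1] `<path>` line segment, #ff8800→cut S886 F1273: (57.705,82.475) → (190.195,8.300)

[2] `<polygon>` regular polygon, #ff00ff→engrave S207 F4081: (46.334,62.226) → (88.094,75.336) → (113.467,39.671) → (87.388,4.518) → (45.897,18.458) → (46.334,62.226) (closed)

[3] `<path>` open polyline, #ff8800→cut S886 F1273: (61.650,9.309) → (236.008,26.376) → (91.588,45.411) → (236.538,28.125)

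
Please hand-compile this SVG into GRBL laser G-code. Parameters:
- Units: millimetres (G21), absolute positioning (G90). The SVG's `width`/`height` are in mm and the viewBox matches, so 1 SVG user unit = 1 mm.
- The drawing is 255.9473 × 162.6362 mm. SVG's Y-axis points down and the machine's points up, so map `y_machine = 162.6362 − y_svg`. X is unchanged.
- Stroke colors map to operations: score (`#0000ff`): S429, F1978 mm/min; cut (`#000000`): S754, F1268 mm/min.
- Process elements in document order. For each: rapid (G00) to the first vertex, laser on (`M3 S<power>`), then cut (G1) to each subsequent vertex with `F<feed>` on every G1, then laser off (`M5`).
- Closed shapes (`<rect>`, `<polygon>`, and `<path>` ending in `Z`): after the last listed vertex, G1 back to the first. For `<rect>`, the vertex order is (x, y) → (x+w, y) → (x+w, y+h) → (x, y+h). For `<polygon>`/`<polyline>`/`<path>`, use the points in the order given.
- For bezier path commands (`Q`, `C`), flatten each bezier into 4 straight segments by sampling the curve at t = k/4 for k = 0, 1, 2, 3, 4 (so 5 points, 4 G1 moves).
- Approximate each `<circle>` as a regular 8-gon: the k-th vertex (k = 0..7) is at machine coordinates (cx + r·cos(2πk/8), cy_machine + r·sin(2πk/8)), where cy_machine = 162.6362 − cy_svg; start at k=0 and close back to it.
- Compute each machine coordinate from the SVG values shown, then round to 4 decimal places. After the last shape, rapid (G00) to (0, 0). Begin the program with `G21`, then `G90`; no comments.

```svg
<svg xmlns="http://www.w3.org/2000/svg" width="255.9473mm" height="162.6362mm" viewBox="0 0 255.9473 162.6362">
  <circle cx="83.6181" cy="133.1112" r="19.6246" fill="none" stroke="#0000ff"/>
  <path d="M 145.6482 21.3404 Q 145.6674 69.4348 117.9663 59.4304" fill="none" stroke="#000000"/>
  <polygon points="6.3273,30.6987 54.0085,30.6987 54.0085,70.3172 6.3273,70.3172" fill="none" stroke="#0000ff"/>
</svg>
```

Since the viewBox matches the mm dimensions, user units are millimetres directly. The only transform is the Y-flip y_m = 162.6362 − y_svg.

Shape 1 is a circle drawn with `<circle>`. Its stroke #0000ff means score at S429, F1978. After flipping Y the toolpath is (103.2427,29.5250) → (97.4948,43.4017) → (83.6181,49.1496) → (69.7414,43.4017) → (63.9935,29.5250) → (69.7414,15.6483) → (83.6181,9.9004) → (97.4948,15.6483) → (103.2427,29.5250), returning to the start.

Shape 2 is a quadratic bezier drawn with `<path>`. Its stroke #000000 means cut at S754, F1268. After flipping Y the toolpath is (145.6482,141.2958) → (143.9253,120.8798) → (138.7373,107.7261) → (130.0843,101.8348) → (117.9663,103.2058).

Shape 3 is a rectangle drawn with `<polygon>`. Its stroke #0000ff means score at S429, F1978. After flipping Y the toolpath is (6.3273,131.9375) → (54.0085,131.9375) → (54.0085,92.3190) → (6.3273,92.3190) → (6.3273,131.9375), returning to the start.

G21
G90
G00 X103.2427 Y29.5250
M3 S429
G1 X97.4948 Y43.4017 F1978
G1 X83.6181 Y49.1496 F1978
G1 X69.7414 Y43.4017 F1978
G1 X63.9935 Y29.5250 F1978
G1 X69.7414 Y15.6483 F1978
G1 X83.6181 Y9.9004 F1978
G1 X97.4948 Y15.6483 F1978
G1 X103.2427 Y29.5250 F1978
M5
G00 X145.6482 Y141.2958
M3 S754
G1 X143.9253 Y120.8798 F1268
G1 X138.7373 Y107.7261 F1268
G1 X130.0843 Y101.8348 F1268
G1 X117.9663 Y103.2058 F1268
M5
G00 X6.3273 Y131.9375
M3 S429
G1 X54.0085 Y131.9375 F1978
G1 X54.0085 Y92.3190 F1978
G1 X6.3273 Y92.3190 F1978
G1 X6.3273 Y131.9375 F1978
M5
G00 X0.0000 Y0.0000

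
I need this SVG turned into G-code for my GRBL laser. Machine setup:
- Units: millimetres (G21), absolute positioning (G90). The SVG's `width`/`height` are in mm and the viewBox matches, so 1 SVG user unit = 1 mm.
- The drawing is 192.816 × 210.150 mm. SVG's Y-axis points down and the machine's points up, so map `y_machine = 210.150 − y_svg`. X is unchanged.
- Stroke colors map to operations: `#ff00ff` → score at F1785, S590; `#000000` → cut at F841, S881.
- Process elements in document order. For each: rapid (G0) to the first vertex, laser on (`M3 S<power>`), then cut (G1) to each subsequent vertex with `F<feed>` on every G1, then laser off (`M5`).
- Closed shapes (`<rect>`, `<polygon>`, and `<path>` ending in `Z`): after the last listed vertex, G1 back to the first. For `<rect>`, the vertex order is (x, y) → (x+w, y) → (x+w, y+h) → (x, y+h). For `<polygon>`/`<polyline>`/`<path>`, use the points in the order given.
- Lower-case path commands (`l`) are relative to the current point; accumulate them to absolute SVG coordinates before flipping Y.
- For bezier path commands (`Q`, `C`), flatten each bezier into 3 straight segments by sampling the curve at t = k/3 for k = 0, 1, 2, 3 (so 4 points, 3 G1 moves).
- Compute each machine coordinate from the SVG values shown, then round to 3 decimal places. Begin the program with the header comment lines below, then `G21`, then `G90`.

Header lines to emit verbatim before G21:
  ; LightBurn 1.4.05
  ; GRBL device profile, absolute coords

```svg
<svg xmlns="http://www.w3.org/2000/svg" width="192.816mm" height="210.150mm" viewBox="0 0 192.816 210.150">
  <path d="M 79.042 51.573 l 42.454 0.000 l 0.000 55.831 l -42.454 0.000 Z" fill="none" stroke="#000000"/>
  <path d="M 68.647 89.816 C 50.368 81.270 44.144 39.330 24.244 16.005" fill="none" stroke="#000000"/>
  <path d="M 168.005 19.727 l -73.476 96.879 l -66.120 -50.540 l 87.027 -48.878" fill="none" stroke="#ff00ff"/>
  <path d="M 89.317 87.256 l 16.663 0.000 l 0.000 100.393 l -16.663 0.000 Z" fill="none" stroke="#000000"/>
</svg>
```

; LightBurn 1.4.05
; GRBL device profile, absolute coords
G21
G90
G0 X79.042 Y158.577
M3 S881
G1 X121.496 Y158.577 F841
G1 X121.496 Y102.746 F841
G1 X79.042 Y102.746 F841
G1 X79.042 Y158.577 F841
M5
G0 X68.647 Y120.334
M3 S881
G1 X53.433 Y138.085 F841
G1 X40.538 Y166.541 F841
G1 X24.244 Y194.145 F841
M5
G0 X168.005 Y190.423
M3 S590
G1 X94.529 Y93.544 F1785
G1 X28.409 Y144.084 F1785
G1 X115.436 Y192.962 F1785
M5
G0 X89.317 Y122.894
M3 S881
G1 X105.980 Y122.894 F841
G1 X105.980 Y22.501 F841
G1 X89.317 Y22.501 F841
G1 X89.317 Y122.894 F841
M5

viewBox `0 0 192.816 210.150` with mm width/height → 1 unit = 1 mm. Flip: y_m = 210.150 − y_svg.

**Shape 1** — `<path>` rectangle, stroke `#000000` → cut (S881, F841). Machine vertices: (79.042,158.577) → (121.496,158.577) → (121.496,102.746) → (79.042,102.746) → (79.042,158.577). Closed: final G1 returns to the first vertex.

**Shape 2** — `<path>` cubic bezier, stroke `#000000` → cut (S881, F841). Control points (SVG): P0=(68.647,89.816), P1=(50.368,81.270), P2=(44.144,39.330), P3=(24.244,16.005); sampled at t=k/3. Machine vertices: (68.647,120.334) → (53.433,138.085) → (40.538,166.541) → (24.244,194.145). Open path.

**Shape 3** — `<path>` open polyline, stroke `#ff00ff` → score (S590, F1785). Machine vertices: (168.005,190.423) → (94.529,93.544) → (28.409,144.084) → (115.436,192.962). Open path.

**Shape 4** — `<path>` rectangle, stroke `#000000` → cut (S881, F841). Machine vertices: (89.317,122.894) → (105.980,122.894) → (105.980,22.501) → (89.317,22.501) → (89.317,122.894). Closed: final G1 returns to the first vertex.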